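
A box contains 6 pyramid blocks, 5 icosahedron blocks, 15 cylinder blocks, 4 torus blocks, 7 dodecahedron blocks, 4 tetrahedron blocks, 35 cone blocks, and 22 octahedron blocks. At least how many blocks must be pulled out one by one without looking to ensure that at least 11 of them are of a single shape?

The 8 shapes are the holes; the blocks drawn are the pigeons.
To avoid 11 of any one shape, the worst case takes at most 10 of each shape, or every block of a shape that has fewer than 10.
That gives 6 + 5 + 10 + 4 + 7 + 4 + 10 + 10 = 56 blocks with no shape reaching 11.
The next block forces some shape to 11, so 56 + 1 = 57.

57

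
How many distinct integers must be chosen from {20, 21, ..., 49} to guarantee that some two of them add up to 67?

Two chosen integers sum to 67 exactly when both halves of some pair {x, 67−x} with 20 ≤ x ≤ 67−x ≤ 47 are chosen — 14 such pairs.
The remaining 2 elements (those with no distinct partner in range) can never complete a 67-sum, so the worst case takes all of them and one from each pair: 2 + 14 = 16.
Pigeonhole: the 17th integer has to be the second member of some pair, so 16 + 1 = 17.

17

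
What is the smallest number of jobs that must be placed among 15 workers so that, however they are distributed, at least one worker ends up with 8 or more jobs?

106

With 105 jobs one could put exactly 7 in each of the 15 workers, and no worker would reach 8.
By the pigeonhole principle, one more job must land in a worker that already has 7, giving it 8.
So 15 × 7 + 1 = 106 jobs are required.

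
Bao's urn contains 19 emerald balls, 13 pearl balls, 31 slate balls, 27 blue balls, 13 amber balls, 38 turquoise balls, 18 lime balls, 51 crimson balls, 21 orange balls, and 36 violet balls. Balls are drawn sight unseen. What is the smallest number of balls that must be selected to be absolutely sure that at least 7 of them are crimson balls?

In the worst case for collecting crimson balls, every non-crimson ball comes out first.
There are 19 + 13 + 31 + 27 + 13 + 38 + 18 + 21 + 36 = 216 non-crimson balls altogether.
After those, each further ball must be crimson, so 216 + 7 = 223 draws guarantee 7 crimson balls.

223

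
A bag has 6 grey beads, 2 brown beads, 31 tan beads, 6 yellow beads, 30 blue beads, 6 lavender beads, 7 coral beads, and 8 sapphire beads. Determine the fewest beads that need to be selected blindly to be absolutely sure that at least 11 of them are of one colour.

An adversary could hand out at most 10 beads per colour (6 colours run out sooner): 6 + 2 + 10 + 6 + 10 + 6 + 7 + 8 = 55 beads and still no colour has 11.
By pigeonhole, one more bead lands in a colour already at 10, so 56 draws are enough and 55 are not.

56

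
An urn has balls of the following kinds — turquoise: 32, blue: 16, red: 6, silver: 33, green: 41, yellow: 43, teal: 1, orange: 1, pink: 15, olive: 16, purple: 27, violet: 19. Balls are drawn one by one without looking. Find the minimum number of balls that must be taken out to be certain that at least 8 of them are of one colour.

By the pigeonhole principle, the 12 colours are the holes; the balls drawn are the pigeons.
To avoid 8 of any one colour, the worst case takes at most 7 of each colour, or every ball of a colour that has fewer than 7.
That gives 7 + 7 + 6 + 7 + 7 + 7 + 1 + 1 + 7 + 7 + 7 + 7 = 71 balls with no colour reaching 8.
The next ball forces some colour to 8, so 71 + 1 = 72.

72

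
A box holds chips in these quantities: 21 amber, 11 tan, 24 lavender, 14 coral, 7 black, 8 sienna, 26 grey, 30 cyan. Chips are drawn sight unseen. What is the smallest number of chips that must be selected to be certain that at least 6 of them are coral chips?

In the worst case for collecting coral chips, every non-coral chip comes out first.
There are 21 + 11 + 24 + 7 + 8 + 26 + 30 = 127 non-coral chips altogether.
After those, each further chip must be coral, so 127 + 6 = 133 draws guarantee 6 coral chips.

133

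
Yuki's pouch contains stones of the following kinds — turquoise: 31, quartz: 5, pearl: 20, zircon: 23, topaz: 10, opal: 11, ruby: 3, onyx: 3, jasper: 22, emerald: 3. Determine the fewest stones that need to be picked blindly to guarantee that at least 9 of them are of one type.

63

An adversary could hand out at most 8 stones per type (4 types run out sooner): 8 + 5 + 8 + 8 + 8 + 8 + 3 + 3 + 8 + 3 = 62 stones and still no type has 9.
By the pigeonhole principle, one more stone lands in a type already at 8, so 63 draws are enough and 62 are not.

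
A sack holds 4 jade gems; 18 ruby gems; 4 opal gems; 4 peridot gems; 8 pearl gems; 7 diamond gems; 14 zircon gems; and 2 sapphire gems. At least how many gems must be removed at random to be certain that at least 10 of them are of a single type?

By pigeonhole, the 8 types are the holes; the gems drawn are the pigeons.
To avoid 10 of any one type, the worst case takes at most 9 of each type, or every gem of a type that has fewer than 9.
That gives 4 + 9 + 4 + 4 + 8 + 7 + 9 + 2 = 47 gems with no type reaching 10.
The next gem forces some type to 10, so 47 + 1 = 48.

48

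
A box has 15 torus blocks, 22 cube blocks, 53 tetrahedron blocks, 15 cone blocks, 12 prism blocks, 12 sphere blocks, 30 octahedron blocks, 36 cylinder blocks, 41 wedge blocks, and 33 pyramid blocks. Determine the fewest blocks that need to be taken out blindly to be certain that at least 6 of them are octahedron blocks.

245

In the worst case for collecting octahedron blocks, every non-octahedron block comes out first.
There are 15 + 22 + 53 + 15 + 12 + 12 + 36 + 41 + 33 = 239 non-octahedron blocks altogether.
After those, each further block must be octahedron, so 239 + 6 = 245 draws guarantee 6 octahedron blocks.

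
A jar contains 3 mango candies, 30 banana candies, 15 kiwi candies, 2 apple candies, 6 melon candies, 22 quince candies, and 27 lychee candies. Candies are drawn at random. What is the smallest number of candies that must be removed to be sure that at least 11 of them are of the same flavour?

52

An adversary could hand out at most 10 candies per flavour (mango, apple, melon run out sooner): 3 + 10 + 10 + 2 + 6 + 10 + 10 = 51 candies and still no flavour has 11.
Pigeonhole: one more candy lands in a flavour already at 10, so 52 draws are enough and 51 are not.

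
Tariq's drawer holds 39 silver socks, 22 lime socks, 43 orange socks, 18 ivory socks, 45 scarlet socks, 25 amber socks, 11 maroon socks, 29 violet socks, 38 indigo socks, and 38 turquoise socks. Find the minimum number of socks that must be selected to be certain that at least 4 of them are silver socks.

In the worst case for collecting silver socks, every non-silver sock comes out first.
There are 22 + 43 + 18 + 45 + 25 + 11 + 29 + 38 + 38 = 269 non-silver socks altogether.
After those, each further sock must be silver, so 269 + 4 = 273 draws guarantee 4 silver socks.

273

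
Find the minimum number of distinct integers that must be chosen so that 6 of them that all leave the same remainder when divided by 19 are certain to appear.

96

By pigeonhole, the 19 residue classes mod 19 are the pigeonholes.
With 95 integers one could put 5 in each residue class and have no class reach 6.
The 96th integer pushes some class to 6, so 19·5 + 1 = 96.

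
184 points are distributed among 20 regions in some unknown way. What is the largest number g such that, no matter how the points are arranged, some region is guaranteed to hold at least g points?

The 20 regions are the holes and the 184 points are the pigeons.
If every region held at most 9 points, the total would be at most 20 × 9 = 180, which is less than 184.
So some region holds at least ⌈184/20⌉ = 10 points.

10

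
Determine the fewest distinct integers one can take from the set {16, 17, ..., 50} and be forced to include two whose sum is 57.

23

Two chosen integers sum to 57 exactly when both halves of some pair {x, 57−x} with 16 ≤ x ≤ 57−x ≤ 41 are chosen — 13 such pairs.
The remaining 9 elements (those with no distinct partner in range) can never complete a 57-sum, so the worst case takes all of them and one from each pair: 9 + 13 = 22.
By pigeonhole, the 23rd integer has to be the second member of some pair, so 22 + 1 = 23.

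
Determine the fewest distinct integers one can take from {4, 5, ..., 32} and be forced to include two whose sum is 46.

21

Group the elements by complementary pair {x, 46−x}: {14,32}, {15,31}, {16,30}, …, giving 9 two-element pairs; the single value 23 (it cannot pair with itself since the integers are distinct); and 10 integers whose partner 46−x falls outside [4,32].
By pigeonhole, treating each of those 20 groups as a pigeonhole, one can pick one integer per group — 20 integers — with no two summing to 46.
The 21st integer lands in an occupied pair, forcing a sum of 46.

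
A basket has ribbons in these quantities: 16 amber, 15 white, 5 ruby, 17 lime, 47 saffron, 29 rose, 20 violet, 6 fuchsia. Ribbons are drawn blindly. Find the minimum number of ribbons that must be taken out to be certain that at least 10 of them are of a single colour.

66

Put each drawn ribbon into a box by colour. The largest draw with every box below 10 takes min(count, 9) from each colour; colours with fewer than 9 contribute all they have.
Σ min(cᵢ, 9) = 9 + 9 + 5 + 9 + 9 + 9 + 9 + 6 = 65.
Draw number 65 + 1 = 66 must push one box to 10.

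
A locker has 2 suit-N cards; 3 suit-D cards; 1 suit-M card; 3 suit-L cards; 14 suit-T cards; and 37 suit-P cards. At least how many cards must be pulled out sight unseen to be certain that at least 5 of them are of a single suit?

18

An adversary could hand out at most 4 cards per suit (4 suits run out sooner): 2 + 3 + 1 + 3 + 4 + 4 = 17 cards and still no suit has 5.
One more card lands in a suit already at 4, so 18 draws are enough and 17 are not.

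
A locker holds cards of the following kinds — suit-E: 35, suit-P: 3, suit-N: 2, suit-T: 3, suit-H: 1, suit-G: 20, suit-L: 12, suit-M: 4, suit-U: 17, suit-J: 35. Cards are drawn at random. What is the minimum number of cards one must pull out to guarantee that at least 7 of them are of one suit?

44

By pigeonhole, the 10 suits are the holes; the cards drawn are the pigeons.
To avoid 7 of any one suit, the worst case takes at most 6 of each suit, or every card of a suit that has fewer than 6.
That gives 6 + 3 + 2 + 3 + 1 + 6 + 6 + 4 + 6 + 6 = 43 cards with no suit reaching 7.
The next card forces some suit to 7, so 43 + 1 = 44.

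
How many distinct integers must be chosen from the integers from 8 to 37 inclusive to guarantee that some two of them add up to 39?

19

A set avoiding the sum 39 can contain at most one of each pair {x, 39−x}, plus the 6 elements whose complement lies outside the range.
The integers 20, …, 37 (18 of them) are such a set: any two sum to at least 20+21 = 41 > 39.
By pigeonhole, any 19th integer completes one of the 12 pairs, so 19 choices force a sum of 39.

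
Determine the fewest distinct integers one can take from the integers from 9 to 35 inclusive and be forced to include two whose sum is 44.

15

Two chosen integers sum to 44 exactly when both halves of some pair {x, 44−x} with 9 ≤ x ≤ 44−x ≤ 35 are chosen — 13 such pairs.
The remaining 1 element (those with no distinct partner in range) can never complete a 44-sum, so the worst case takes all of them and one from each pair: 1 + 13 = 14.
By the pigeonhole principle, the 15th integer has to be the second member of some pair, so 14 + 1 = 15.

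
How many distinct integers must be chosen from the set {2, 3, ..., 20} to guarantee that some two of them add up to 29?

Two chosen integers sum to 29 exactly when both halves of some pair {x, 29−x} with 9 ≤ x ≤ 29−x ≤ 20 are chosen — 6 such pairs.
The remaining 7 elements (those with no distinct partner in range) can never complete a 29-sum, so the worst case takes all of them and one from each pair: 7 + 6 = 13.
By the pigeonhole principle, the 14th integer has to be the second member of some pair, so 13 + 1 = 14.

14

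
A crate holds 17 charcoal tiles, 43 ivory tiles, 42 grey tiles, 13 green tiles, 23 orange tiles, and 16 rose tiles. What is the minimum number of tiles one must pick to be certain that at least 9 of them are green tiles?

In the worst case for collecting green tiles, every non-green tile comes out first.
There are 17 + 43 + 42 + 23 + 16 = 141 non-green tiles altogether.
After those, each further tile must be green, so 141 + 9 = 150 draws guarantee 9 green tiles.

150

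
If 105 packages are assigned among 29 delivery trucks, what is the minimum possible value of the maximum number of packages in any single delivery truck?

4

The 29 delivery trucks are the holes and the 105 packages are the pigeons.
If every delivery truck held at most 3 packages, the total would be at most 29 × 3 = 87, which is less than 105.
So some delivery truck holds at least ⌈105/29⌉ = 4 packages.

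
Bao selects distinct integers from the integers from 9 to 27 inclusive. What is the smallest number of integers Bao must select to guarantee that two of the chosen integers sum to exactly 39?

12

Two chosen integers sum to 39 exactly when both halves of some pair {x, 39−x} with 12 ≤ x ≤ 39−x ≤ 27 are chosen — 8 such pairs.
The remaining 3 elements (those with no distinct partner in range) can never complete a 39-sum, so the worst case takes all of them and one from each pair: 3 + 8 = 11.
The 12th integer has to be the second member of some pair, so 11 + 1 = 12.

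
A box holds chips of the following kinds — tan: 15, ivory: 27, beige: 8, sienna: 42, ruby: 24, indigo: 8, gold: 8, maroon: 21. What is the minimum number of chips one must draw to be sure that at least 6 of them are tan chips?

144

In the worst case for collecting tan chips, every non-tan chip comes out first.
There are 27 + 8 + 42 + 24 + 8 + 8 + 21 = 138 non-tan chips altogether.
After those, each further chip must be tan, so 138 + 6 = 144 draws guarantee 6 tan chips.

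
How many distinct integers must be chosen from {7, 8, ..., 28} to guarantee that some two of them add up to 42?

16

A set avoiding the sum 42 can contain at most one of each pair {x, 42−x}, plus the 8 elements whose complement lies outside the range or equal to its own complement.
The integers 7, …, 21 (15 of them) are such a set: any two sum to at least 7+8 = 15 and at most 20+21 = 41 < 42.
Any 16th integer completes one of the 7 pairs, so 16 choices force a sum of 42.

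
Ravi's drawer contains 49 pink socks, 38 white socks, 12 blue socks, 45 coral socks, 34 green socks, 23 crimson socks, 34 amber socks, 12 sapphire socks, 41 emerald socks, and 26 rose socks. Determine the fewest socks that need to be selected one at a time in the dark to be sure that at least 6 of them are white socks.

282

In the worst case for collecting white socks, every non-white sock comes out first.
There are 49 + 12 + 45 + 34 + 23 + 34 + 12 + 41 + 26 = 276 non-white socks altogether.
After those, each further sock must be white, so 276 + 6 = 282 draws guarantee 6 white socks.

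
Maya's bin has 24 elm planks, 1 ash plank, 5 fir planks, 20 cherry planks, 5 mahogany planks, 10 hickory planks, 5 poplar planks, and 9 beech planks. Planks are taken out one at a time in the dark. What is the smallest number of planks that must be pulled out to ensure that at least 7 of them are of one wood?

Put each drawn plank into a box by wood. The largest draw with every box below 7 takes min(count, 6) from each wood; woods with fewer than 6 contribute all they have.
Σ min(cᵢ, 6) = 6 + 1 + 5 + 6 + 5 + 6 + 5 + 6 = 40.
Draw number 40 + 1 = 41 must push one box to 7.

41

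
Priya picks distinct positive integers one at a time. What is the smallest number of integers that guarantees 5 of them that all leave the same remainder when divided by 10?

By pigeonhole, the 10 residue classes mod 10 are the pigeonholes.
With 40 integers one could put 4 in each residue class and have no class reach 5.
The 41st integer pushes some class to 5, so 10·4 + 1 = 41.

41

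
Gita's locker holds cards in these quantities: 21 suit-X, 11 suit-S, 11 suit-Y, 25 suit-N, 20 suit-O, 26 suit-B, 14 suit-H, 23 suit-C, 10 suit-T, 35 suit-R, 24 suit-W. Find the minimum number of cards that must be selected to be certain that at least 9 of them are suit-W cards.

In the worst case for collecting suit-W cards, every non-suit-W card comes out first.
There are 21 + 11 + 11 + 25 + 20 + 26 + 14 + 23 + 10 + 35 = 196 non-suit-W cards altogether.
After those, each further card must be suit-W, so 196 + 9 = 205 draws guarantee 9 suit-W cards.

205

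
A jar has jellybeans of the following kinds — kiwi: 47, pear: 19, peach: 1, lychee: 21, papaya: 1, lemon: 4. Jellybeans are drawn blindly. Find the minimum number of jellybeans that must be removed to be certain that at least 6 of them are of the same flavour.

An adversary could hand out at most 5 jellybeans per flavour (peach, papaya, lemon run out sooner): 5 + 5 + 1 + 5 + 1 + 4 = 21 jellybeans and still no flavour has 6.
One more jellybean lands in a flavour already at 5, so 22 draws are enough and 21 are not.

22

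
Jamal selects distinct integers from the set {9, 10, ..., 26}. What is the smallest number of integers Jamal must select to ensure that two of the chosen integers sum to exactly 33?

11

Two chosen integers sum to 33 exactly when both halves of some pair {x, 33−x} with 9 ≤ x ≤ 33−x ≤ 24 are chosen — 8 such pairs.
The remaining 2 elements (those with no distinct partner in range) can never complete a 33-sum, so the worst case takes all of them and one from each pair: 2 + 8 = 10.
The 11th integer has to be the second member of some pair, so 10 + 1 = 11.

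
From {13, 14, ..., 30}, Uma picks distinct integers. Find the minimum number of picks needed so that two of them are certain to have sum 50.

14

A set avoiding the sum 50 can contain at most one of each pair {x, 50−x}, plus the 8 elements whose complement lies outside the range or equal to its own complement.
The integers 13, …, 25 (13 of them) are such a set: any two sum to at least 13+14 = 27 and at most 24+25 = 49 < 50.
By the pigeonhole principle, any 14th integer completes one of the 5 pairs, so 14 choices force a sum of 50.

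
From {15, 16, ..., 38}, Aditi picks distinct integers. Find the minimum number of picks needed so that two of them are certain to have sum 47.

A set avoiding the sum 47 can contain at most one of each pair {x, 47−x}, plus the 6 elements whose complement lies outside the range.
The integers 24, …, 38 (15 of them) are such a set: any two sum to at least 24+25 = 49 > 47.
By pigeonhole, any 16th integer completes one of the 9 pairs, so 16 choices force a sum of 47.

16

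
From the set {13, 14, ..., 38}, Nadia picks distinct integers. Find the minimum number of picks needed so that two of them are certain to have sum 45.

17

Group the elements by complementary pair {x, 45−x}: {13,32}, {14,31}, {15,30}, …, giving 10 two-element pairs and 6 integers whose partner 45−x falls outside [13,38].
Treating each of those 16 groups as a pigeonhole, one can pick one integer per group — 16 integers — with no two summing to 45.
The 17th integer lands in an occupied pair, forcing a sum of 45.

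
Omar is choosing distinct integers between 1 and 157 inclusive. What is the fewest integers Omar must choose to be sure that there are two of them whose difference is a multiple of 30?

31

Integers whose pairwise differences are multiples of 30 are exactly those sharing a remainder mod 30. By pigeonhole, the 30 residue classes mod 30 are the pigeonholes.
With 30 integers one could put 1 in each residue class and have no class reach 2.
The 31st integer pushes some class to 2, so 30·1 + 1 = 31.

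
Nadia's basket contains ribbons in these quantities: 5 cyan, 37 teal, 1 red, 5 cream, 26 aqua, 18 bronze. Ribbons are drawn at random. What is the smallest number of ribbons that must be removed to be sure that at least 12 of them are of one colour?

45

An adversary could hand out at most 11 ribbons per colour (cyan, red, cream run out sooner): 5 + 11 + 1 + 5 + 11 + 11 = 44 ribbons and still no colour has 12.
One more ribbon lands in a colour already at 11, so 45 draws are enough and 44 are not.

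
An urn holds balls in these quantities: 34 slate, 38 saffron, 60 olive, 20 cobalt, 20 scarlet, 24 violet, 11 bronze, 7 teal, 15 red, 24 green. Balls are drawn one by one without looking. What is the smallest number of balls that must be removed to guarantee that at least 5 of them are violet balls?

234

In the worst case for collecting violet balls, every non-violet ball comes out first.
There are 34 + 38 + 60 + 20 + 20 + 11 + 7 + 15 + 24 = 229 non-violet balls altogether.
After those, each further ball must be violet, so 229 + 5 = 234 draws guarantee 5 violet balls.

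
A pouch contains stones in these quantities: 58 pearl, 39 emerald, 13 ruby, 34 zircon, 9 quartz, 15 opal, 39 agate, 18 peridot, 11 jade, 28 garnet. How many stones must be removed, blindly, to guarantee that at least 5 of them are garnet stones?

241

In the worst case for collecting garnet stones, every non-garnet stone comes out first.
There are 58 + 39 + 13 + 34 + 9 + 15 + 39 + 18 + 11 = 236 non-garnet stones altogether.
After those, each further stone must be garnet, so 236 + 5 = 241 draws guarantee 5 garnet stones.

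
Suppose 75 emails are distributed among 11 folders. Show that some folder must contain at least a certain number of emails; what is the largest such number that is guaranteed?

The 11 folders are the holes and the 75 emails are the pigeons.
If every folder held at most 6 emails, the total would be at most 11 × 6 = 66, which is less than 75.
So some folder holds at least ⌈75/11⌉ = 7 emails.

7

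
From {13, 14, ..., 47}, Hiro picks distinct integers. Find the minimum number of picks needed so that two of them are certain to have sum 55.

21

A set avoiding the sum 55 can contain at most one of each pair {x, 55−x}, plus the 5 elements whose complement lies outside the range.
The integers 28, …, 47 (20 of them) are such a set: any two sum to at least 28+29 = 57 > 55.
By the pigeonhole principle, any 21st integer completes one of the 15 pairs, so 21 choices force a sum of 55.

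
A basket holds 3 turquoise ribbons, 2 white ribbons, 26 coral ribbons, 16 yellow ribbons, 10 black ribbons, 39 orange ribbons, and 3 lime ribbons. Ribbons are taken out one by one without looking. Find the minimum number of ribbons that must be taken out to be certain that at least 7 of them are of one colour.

33

An adversary could hand out at most 6 ribbons per colour (turquoise, white, lime run out sooner): 3 + 2 + 6 + 6 + 6 + 6 + 3 = 32 ribbons and still no colour has 7.
One more ribbon lands in a colour already at 6, so 33 draws are enough and 32 are not.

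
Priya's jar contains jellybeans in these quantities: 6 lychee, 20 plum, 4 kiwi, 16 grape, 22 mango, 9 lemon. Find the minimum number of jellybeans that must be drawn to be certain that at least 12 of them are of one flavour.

53

By pigeonhole, put each drawn jellybean into a box by flavour. The largest draw with every box below 12 takes min(count, 11) from each flavour; flavours with fewer than 11 contribute all they have.
Σ min(cᵢ, 11) = 6 + 11 + 4 + 11 + 11 + 9 = 52.
Draw number 52 + 1 = 53 must push one box to 12.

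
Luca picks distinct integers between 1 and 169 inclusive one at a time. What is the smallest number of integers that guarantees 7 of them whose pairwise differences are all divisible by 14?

Integers whose pairwise differences are multiples of 14 are exactly those sharing a remainder mod 14. By pigeonhole, the 14 residue classes mod 14 are the pigeonholes.
With 84 integers one could put 6 in each residue class and have no class reach 7.
The 85th integer pushes some class to 7, so 14·6 + 1 = 85.

85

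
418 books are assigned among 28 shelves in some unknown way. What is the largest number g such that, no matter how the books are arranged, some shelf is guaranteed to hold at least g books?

15

Pigeonhole: the 28 shelves are the holes and the 418 books are the pigeons.
If every shelf held at most 14 books, the total would be at most 28 × 14 = 392, which is less than 418.
So some shelf holds at least ⌈418/28⌉ = 15 books.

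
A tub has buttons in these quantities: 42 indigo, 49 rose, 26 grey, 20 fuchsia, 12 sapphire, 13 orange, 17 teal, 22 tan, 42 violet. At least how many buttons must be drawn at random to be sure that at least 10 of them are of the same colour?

Put each drawn button into a box by colour. The largest draw with every box below 10 takes min(count, 9) from each colour.
Σ min(cᵢ, 9) = 9 + 9 + 9 + 9 + 9 + 9 + 9 + 9 + 9 = 81.
Draw number 81 + 1 = 82 must push one box to 10.

82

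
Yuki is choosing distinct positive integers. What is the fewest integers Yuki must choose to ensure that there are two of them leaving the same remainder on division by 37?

The 37 residue classes mod 37 are the pigeonholes.
With 37 integers one could put 1 in each residue class and have no class reach 2.
The 38th integer pushes some class to 2, so 37·1 + 1 = 38.

38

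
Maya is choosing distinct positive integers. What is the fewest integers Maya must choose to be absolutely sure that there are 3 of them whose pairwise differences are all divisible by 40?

Integers whose pairwise differences are multiples of 40 are exactly those sharing a remainder mod 40. Pigeonhole: the 40 residue classes mod 40 are the pigeonholes.
With 80 integers one could put 2 in each residue class and have no class reach 3.
The 81st integer pushes some class to 3, so 40·2 + 1 = 81.

81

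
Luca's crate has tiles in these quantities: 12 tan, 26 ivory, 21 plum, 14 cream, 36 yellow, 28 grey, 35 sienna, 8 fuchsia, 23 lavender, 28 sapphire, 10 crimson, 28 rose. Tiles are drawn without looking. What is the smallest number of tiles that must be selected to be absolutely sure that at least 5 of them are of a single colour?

49

An adversary could hand out at most 4 tiles per colour: 4 + 4 + 4 + 4 + 4 + 4 + 4 + 4 + 4 + 4 + 4 + 4 = 48 tiles and still no colour has 5.
One more tile lands in a colour already at 4, so 49 draws are enough and 48 are not.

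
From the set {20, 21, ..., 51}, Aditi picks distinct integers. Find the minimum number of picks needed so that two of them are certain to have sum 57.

24

A set avoiding the sum 57 can contain at most one of each pair {x, 57−x}, plus the 14 elements whose complement lies outside the range.
The integers 29, …, 51 (23 of them) are such a set: any two sum to at least 29+30 = 59 > 57.
By the pigeonhole principle, any 24th integer completes one of the 9 pairs, so 24 choices force a sum of 57.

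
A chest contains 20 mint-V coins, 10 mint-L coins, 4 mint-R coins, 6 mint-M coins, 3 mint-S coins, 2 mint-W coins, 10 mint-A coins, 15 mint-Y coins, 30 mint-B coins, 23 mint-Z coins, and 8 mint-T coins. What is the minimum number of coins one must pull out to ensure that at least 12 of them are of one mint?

An adversary could hand out at most 11 coins per mint (7 mints run out sooner): 11 + 10 + 4 + 6 + 3 + 2 + 10 + 11 + 11 + 11 + 8 = 87 coins and still no mint has 12.
By the pigeonhole principle, one more coin lands in a mint already at 11, so 88 draws are enough and 87 are not.

88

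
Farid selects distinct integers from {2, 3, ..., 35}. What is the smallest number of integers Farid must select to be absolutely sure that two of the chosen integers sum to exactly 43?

Two chosen integers sum to 43 exactly when both halves of some pair {x, 43−x} with 8 ≤ x ≤ 43−x ≤ 35 are chosen — 14 such pairs.
The remaining 6 elements (those with no distinct partner in range) can never complete a 43-sum, so the worst case takes all of them and one from each pair: 6 + 14 = 20.
By pigeonhole, the 21st integer has to be the second member of some pair, so 20 + 1 = 21.

21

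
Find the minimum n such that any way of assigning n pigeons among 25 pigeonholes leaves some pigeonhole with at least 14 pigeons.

With 325 pigeons one could put exactly 13 in each of the 25 pigeonholes, and no pigeonhole would reach 14.
By the pigeonhole principle, one more pigeon must land in a pigeonhole that already has 13, giving it 14.
So 25 × 13 + 1 = 326 pigeons are required.

326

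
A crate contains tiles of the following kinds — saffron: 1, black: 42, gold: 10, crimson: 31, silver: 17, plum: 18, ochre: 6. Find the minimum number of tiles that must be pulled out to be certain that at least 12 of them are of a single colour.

62

An adversary could hand out at most 11 tiles per colour (saffron, gold, ochre run out sooner): 1 + 11 + 10 + 11 + 11 + 11 + 6 = 61 tiles and still no colour has 12.
One more tile lands in a colour already at 11, so 62 draws are enough and 61 are not.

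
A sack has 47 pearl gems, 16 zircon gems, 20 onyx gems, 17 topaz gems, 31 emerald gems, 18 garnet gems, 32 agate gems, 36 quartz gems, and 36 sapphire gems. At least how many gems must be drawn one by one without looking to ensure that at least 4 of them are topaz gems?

In the worst case for collecting topaz gems, every non-topaz gem comes out first.
There are 47 + 16 + 20 + 31 + 18 + 32 + 36 + 36 = 236 non-topaz gems altogether.
After those, each further gem must be topaz, so 236 + 4 = 240 draws guarantee 4 topaz gems.

240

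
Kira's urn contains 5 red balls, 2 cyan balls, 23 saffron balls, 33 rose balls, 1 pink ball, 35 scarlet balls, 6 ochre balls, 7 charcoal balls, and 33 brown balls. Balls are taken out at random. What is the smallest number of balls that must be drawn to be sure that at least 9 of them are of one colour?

54

Put each drawn ball into a box by colour. The largest draw with every box below 9 takes min(count, 8) from each colour; colours with fewer than 8 contribute all they have.
Σ min(cᵢ, 8) = 5 + 2 + 8 + 8 + 1 + 8 + 6 + 7 + 8 = 53.
Draw number 53 + 1 = 54 must push one box to 9.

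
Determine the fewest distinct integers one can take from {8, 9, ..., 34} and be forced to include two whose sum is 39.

A set avoiding the sum 39 can contain at most one of each pair {x, 39−x}, plus the 3 elements whose complement lies outside the range.
The integers 20, …, 34 (15 of them) are such a set: any two sum to at least 20+21 = 41 > 39.
Any 16th integer completes one of the 12 pairs, so 16 choices force a sum of 39.

16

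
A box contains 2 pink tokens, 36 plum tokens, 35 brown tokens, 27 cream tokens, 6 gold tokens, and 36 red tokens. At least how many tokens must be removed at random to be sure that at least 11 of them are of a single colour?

49

An adversary could hand out at most 10 tokens per colour (pink, gold run out sooner): 2 + 10 + 10 + 10 + 6 + 10 = 48 tokens and still no colour has 11.
Pigeonhole: one more token lands in a colour already at 10, so 49 draws are enough and 48 are not.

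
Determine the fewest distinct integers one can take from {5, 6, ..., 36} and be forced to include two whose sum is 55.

24

A set avoiding the sum 55 can contain at most one of each pair {x, 55−x}, plus the 14 elements whose complement lies outside the range.
The integers 5, …, 27 (23 of them) are such a set: any two sum to at least 5+6 = 11 and at most 26+27 = 53 < 55.
Any 24th integer completes one of the 9 pairs, so 24 choices force a sum of 55.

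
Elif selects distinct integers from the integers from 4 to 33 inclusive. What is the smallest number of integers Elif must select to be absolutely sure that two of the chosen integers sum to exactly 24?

23

Group the elements by complementary pair {x, 24−x}: {4,20}, {5,19}, {6,18}, …, giving 8 two-element pairs; the single value 12 (it cannot pair with itself since the integers are distinct); and 13 integers whose partner 24−x falls outside [4,33].
Pigeonhole: treating each of those 22 groups as a pigeonhole, one can pick one integer per group — 22 integers — with no two summing to 24.
The 23rd integer lands in an occupied pair, forcing a sum of 24.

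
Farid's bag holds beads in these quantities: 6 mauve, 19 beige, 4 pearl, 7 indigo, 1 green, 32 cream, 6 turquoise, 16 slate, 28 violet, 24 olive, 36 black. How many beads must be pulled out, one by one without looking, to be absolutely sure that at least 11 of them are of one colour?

85

Put each drawn bead into a box by colour. The largest draw with every box below 11 takes min(count, 10) from each colour; colours with fewer than 10 contribute all they have.
Σ min(cᵢ, 10) = 6 + 10 + 4 + 7 + 1 + 10 + 6 + 10 + 10 + 10 + 10 = 84.
Draw number 84 + 1 = 85 must push one box to 11.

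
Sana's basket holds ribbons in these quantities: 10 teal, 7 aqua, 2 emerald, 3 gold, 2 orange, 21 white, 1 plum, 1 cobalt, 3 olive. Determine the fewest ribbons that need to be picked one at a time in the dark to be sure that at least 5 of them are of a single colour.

The 9 colours are the holes; the ribbons drawn are the pigeons.
To avoid 5 of any one colour, the worst case takes at most 4 of each colour, or every ribbon of a colour that has fewer than 4.
That gives 4 + 4 + 2 + 3 + 2 + 4 + 1 + 1 + 3 = 24 ribbons with no colour reaching 5.
The next ribbon forces some colour to 5, so 24 + 1 = 25.

25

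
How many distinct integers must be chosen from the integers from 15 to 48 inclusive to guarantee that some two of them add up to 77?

Two chosen integers sum to 77 exactly when both halves of some pair {x, 77−x} with 29 ≤ x ≤ 77−x ≤ 48 are chosen — 10 such pairs.
The remaining 14 elements (those with no distinct partner in range) can never complete a 77-sum, so the worst case takes all of them and one from each pair: 14 + 10 = 24.
Pigeonhole: the 25th integer has to be the second member of some pair, so 24 + 1 = 25.

25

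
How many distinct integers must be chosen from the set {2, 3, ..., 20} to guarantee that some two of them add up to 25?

Two chosen integers sum to 25 exactly when both halves of some pair {x, 25−x} with 5 ≤ x ≤ 25−x ≤ 20 are chosen — 8 such pairs.
The remaining 3 elements (those with no distinct partner in range) can never complete a 25-sum, so the worst case takes all of them and one from each pair: 3 + 8 = 11.
The 12th integer has to be the second member of some pair, so 11 + 1 = 12.

12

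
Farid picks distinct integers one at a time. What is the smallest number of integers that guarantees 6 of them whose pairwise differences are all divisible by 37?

186

Integers whose pairwise differences are multiples of 37 are exactly those sharing a remainder mod 37. The 37 residue classes mod 37 are the pigeonholes.
With 185 integers one could put 5 in each residue class and have no class reach 6.
The 186th integer pushes some class to 6, so 37·5 + 1 = 186.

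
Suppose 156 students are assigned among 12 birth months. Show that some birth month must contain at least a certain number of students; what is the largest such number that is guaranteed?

The 12 birth months are the holes and the 156 students are the pigeons.
If every birth month held at most 12 students, the total would be at most 12 × 12 = 144, which is less than 156.
So some birth month holds at least ⌈156/12⌉ = 13 students.

13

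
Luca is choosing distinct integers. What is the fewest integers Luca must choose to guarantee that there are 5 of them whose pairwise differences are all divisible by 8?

Integers whose pairwise differences are multiples of 8 are exactly those sharing a remainder mod 8. By pigeonhole, the 8 residue classes mod 8 are the pigeonholes.
With 32 integers one could put 4 in each residue class and have no class reach 5.
The 33rd integer pushes some class to 5, so 8·4 + 1 = 33.

33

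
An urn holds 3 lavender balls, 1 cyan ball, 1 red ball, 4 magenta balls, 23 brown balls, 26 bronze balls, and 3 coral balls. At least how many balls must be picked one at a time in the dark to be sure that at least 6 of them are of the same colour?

23

An adversary could hand out at most 5 balls per colour (5 colours run out sooner): 3 + 1 + 1 + 4 + 5 + 5 + 3 = 22 balls and still no colour has 6.
By pigeonhole, one more ball lands in a colour already at 5, so 23 draws are enough and 22 are not.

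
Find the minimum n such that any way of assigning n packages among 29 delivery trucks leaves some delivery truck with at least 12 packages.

320

With 319 packages one could put exactly 11 in each of the 29 delivery trucks, and no delivery truck would reach 12.
By the pigeonhole principle, one more package must land in a delivery truck that already has 11, giving it 12.
So 29 × 11 + 1 = 320 packages are required.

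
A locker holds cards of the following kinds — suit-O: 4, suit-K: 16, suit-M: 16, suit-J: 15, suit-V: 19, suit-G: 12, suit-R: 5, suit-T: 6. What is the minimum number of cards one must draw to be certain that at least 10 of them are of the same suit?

An adversary could hand out at most 9 cards per suit (suit-O, suit-R, suit-T run out sooner): 4 + 9 + 9 + 9 + 9 + 9 + 5 + 6 = 60 cards and still no suit has 10.
One more card lands in a suit already at 9, so 61 draws are enough and 60 are not.

61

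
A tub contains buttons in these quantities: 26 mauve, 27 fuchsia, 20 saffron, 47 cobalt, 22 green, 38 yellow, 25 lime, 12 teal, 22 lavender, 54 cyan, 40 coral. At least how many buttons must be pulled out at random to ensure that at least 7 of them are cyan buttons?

In the worst case for collecting cyan buttons, every non-cyan button comes out first.
There are 26 + 27 + 20 + 47 + 22 + 38 + 25 + 12 + 22 + 40 = 279 non-cyan buttons altogether.
After those, each further button must be cyan, so 279 + 7 = 286 draws guarantee 7 cyan buttons.

286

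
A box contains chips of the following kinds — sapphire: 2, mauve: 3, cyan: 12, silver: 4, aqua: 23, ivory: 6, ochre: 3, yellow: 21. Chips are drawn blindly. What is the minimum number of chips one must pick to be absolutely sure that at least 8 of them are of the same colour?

Pigeonhole: the 8 colours are the holes; the chips drawn are the pigeons.
To avoid 8 of any one colour, the worst case takes at most 7 of each colour, or every chip of a colour that has fewer than 7.
That gives 2 + 3 + 7 + 4 + 7 + 6 + 3 + 7 = 39 chips with no colour reaching 8.
The next chip forces some colour to 8, so 39 + 1 = 40.

40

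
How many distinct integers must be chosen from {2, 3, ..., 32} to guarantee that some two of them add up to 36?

A set avoiding the sum 36 can contain at most one of each pair {x, 36−x}, plus the 3 elements whose complement lies outside the range or equal to its own complement.
The integers 2, …, 18 (17 of them) are such a set: any two sum to at least 2+3 = 5 and at most 17+18 = 35 < 36.
Any 18th integer completes one of the 14 pairs, so 18 choices force a sum of 36.

18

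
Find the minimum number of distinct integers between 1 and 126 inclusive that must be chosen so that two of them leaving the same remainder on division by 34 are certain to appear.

35

The 34 residue classes mod 34 are the pigeonholes.
With 34 integers one could put 1 in each residue class and have no class reach 2.
The 35th integer pushes some class to 2, so 34·1 + 1 = 35.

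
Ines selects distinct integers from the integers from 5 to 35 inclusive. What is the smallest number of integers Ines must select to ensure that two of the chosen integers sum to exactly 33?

20

Two chosen integers sum to 33 exactly when both halves of some pair {x, 33−x} with 5 ≤ x ≤ 33−x ≤ 28 are chosen — 12 such pairs.
The remaining 7 elements (those with no distinct partner in range) can never complete a 33-sum, so the worst case takes all of them and one from each pair: 7 + 12 = 19.
Pigeonhole: the 20th integer has to be the second member of some pair, so 19 + 1 = 20.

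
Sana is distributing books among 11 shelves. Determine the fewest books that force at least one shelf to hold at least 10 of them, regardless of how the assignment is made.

100

With 99 books one could put exactly 9 in each of the 11 shelves, and no shelf would reach 10.
By pigeonhole, one more book must land in a shelf that already has 9, giving it 10.
So 11 × 9 + 1 = 100 books are required.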